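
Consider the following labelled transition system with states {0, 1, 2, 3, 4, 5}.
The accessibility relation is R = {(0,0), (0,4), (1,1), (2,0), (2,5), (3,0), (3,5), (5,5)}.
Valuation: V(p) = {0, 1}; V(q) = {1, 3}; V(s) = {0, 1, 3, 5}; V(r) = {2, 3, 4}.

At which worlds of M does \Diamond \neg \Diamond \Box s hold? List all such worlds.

0

Let φ = \Diamond \neg \Diamond \Box s. Evaluate φ at each world:
  0 (successors {0, 4}): φ is true.
  1 (successors {1}): φ is false.
  2 (successors {0, 5}): φ is false.
  3 (successors {0, 5}): φ is false.
  4 (successors ∅): φ is false.
  5 (successors {5}): φ is false.
For instance, at 2:
  At 2: \Diamond \neg \Diamond \Box s requires \neg \Diamond \Box s at some successor in {0, 5}.
    At 0: \neg \Diamond \Box s is false.
    At 5: \neg \Diamond \Box s is false.
  So \Diamond \neg \Diamond \Box s is false at 2.
Satisfying worlds: {0}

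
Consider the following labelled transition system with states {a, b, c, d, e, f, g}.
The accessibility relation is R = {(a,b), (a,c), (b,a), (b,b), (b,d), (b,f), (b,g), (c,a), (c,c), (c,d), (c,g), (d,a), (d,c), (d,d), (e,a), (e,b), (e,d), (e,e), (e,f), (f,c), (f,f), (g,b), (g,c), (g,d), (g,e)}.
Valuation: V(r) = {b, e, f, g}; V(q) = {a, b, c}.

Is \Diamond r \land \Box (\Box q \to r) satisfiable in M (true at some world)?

Yes

Let φ = \Diamond r \land \Box (\Box q \to r). Evaluate φ at each world:
  a (successors {b, c}): φ is true.
  b (successors {a, b, d, f, g}): φ is false.
  c (successors {a, c, d, g}): φ is false.
  d (successors {a, c, d}): φ is false.
  e (successors {a, b, d, e, f}): φ is false.
  f (successors {c, f}): φ is true.
  g (successors {b, c, d, e}): φ is true.
Detail at a (witness):
  At a: \Diamond r is true, \Box (\Box q \to r) is true, so \Diamond r \land \Box (\Box q \to r) is true.
    At a: \Diamond r requires r at some successor in {b, c}.
      r holds at b, so \Diamond r is true at a.
    At a: \Box (\Box q \to r) requires \Box q \to r at every successor {b, c}.
      At b: \Box q \to r is true.
      At c: \Box q \to r is true.
    So \Box (\Box q \to r) is true at a.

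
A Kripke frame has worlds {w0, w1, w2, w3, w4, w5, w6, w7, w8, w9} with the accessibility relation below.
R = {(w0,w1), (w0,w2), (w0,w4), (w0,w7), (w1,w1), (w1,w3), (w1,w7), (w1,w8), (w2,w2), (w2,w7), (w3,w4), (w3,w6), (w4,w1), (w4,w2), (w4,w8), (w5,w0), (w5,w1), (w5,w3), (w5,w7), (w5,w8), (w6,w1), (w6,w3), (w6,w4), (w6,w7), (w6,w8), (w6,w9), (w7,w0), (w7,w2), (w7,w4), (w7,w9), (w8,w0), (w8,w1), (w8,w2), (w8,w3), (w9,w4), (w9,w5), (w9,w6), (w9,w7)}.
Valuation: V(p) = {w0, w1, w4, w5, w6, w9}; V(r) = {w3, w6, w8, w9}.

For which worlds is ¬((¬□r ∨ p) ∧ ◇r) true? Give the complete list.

Let φ = ¬((¬□r ∨ p) ∧ ◇r). Evaluate φ at each world:
  w0 (successors {w1, w2, w4, w7}): φ is true.
  w1 (successors {w1, w3, w7, w8}): φ is false.
  w2 (successors {w2, w7}): φ is true.
  w3 (successors {w4, w6}): φ is false.
  w4 (successors {w1, w2, w8}): φ is false.
  w5 (successors {w0, w1, w3, w7, w8}): φ is false.
  w6 (successors {w1, w3, w4, w7, w8, w9}): φ is false.
  w7 (successors {w0, w2, w4, w9}): φ is false.
  w8 (successors {w0, w1, w2, w3}): φ is false.
  w9 (successors {w4, w5, w6, w7}): φ is false.
For instance, at w8:
  At w8: (¬□r ∨ p) ∧ ◇r is true, so ¬((¬□r ∨ p) ∧ ◇r) is false.
    At w8: ¬□r ∨ p is true, ◇r is true, so (¬□r ∨ p) ∧ ◇r is true.
      At w8: ¬□r is true, p is false, so ¬□r ∨ p is true.
      At w8: ◇r requires r at some successor in {w0, w1, w2, w3}.
        r holds at w3, so ◇r is true at w8.
Satisfying worlds: {w0, w2}

w0, w2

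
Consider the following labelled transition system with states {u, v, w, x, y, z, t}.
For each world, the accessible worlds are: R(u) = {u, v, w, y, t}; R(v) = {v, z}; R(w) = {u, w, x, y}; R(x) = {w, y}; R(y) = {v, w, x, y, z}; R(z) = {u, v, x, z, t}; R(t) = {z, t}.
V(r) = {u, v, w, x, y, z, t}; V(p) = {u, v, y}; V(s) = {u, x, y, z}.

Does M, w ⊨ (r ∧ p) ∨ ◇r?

Yes

At w: r ∧ p is false, ◇r is true, so (r ∧ p) ∨ ◇r is true.
  At w: ◇r requires r at some successor in {u, w, x, y}.
    r holds at u, so ◇r is true at w.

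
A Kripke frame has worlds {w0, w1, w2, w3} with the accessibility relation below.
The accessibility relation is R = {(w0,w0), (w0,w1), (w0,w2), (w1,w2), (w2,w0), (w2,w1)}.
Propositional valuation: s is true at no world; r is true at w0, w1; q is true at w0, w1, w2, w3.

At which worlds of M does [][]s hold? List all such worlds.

w3

Recall that []ψ holds at a world iff ψ holds at every accessible world, and <>ψ holds iff ψ holds at some accessible world.
Let φ = [][]s. Evaluate φ at each world:
  w0 (successors {w0, w1, w2}): φ is false.
  w1 (successors {w2}): φ is false.
  w2 (successors {w0, w1}): φ is false.
  w3 (successors ∅): φ is true.
For instance, at w0:
  At w0: [][]s requires []s at every successor {w0, w1, w2}.
    []s fails at w0, so [][]s is false at w0.
      At w0: []s requires s at every successor {w0, w1, w2}.
        s fails at w0, so []s is false at w0.
Satisfying worlds: {w3}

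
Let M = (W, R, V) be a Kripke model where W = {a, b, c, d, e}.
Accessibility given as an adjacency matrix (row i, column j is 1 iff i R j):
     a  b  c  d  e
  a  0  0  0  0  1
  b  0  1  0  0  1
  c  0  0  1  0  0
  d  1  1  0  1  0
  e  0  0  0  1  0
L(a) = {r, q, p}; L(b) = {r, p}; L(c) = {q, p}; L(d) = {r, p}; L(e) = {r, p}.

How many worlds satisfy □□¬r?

Let φ = □□¬r. Evaluate φ at each world:
  a (successors {e}): φ is false.
  b (successors {b, e}): φ is false.
  c (successors {c}): φ is true.
  d (successors {a, b, d}): φ is false.
  e (successors {d}): φ is false.
For instance, at c:
  At c: □□¬r requires □¬r at every successor {c}.
      At c: □¬r requires ¬r at every successor {c}.
        At c: ¬r is true.
      So □¬r is true at c.
  So □□¬r is true at c.
Satisfying worlds: {c}

1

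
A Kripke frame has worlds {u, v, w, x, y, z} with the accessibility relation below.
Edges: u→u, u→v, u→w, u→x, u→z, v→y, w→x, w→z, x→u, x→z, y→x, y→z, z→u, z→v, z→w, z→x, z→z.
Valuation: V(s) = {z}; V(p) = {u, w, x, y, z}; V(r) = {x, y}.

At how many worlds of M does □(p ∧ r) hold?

1

Let φ = □(p ∧ r). Evaluate φ at each world:
  u (successors {u, v, w, x, z}): φ is false.
  v (successors {y}): φ is true.
  w (successors {x, z}): φ is false.
  x (successors {u, z}): φ is false.
  y (successors {x, z}): φ is false.
  z (successors {u, v, w, x, z}): φ is false.
For instance, at x:
  At x: □(p ∧ r) requires p ∧ r at every successor {u, z}.
    p ∧ r fails at u, so □(p ∧ r) is false at x.
Satisfying worlds: {v}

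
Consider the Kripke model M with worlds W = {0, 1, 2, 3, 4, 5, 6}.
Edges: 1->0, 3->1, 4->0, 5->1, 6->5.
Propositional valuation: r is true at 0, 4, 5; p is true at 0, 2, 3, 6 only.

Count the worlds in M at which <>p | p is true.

Let φ = <>p | p. Evaluate φ at each world:
  0 (successors ∅): φ is true.
  1 (successors {0}): φ is true.
  2 (successors ∅): φ is true.
  3 (successors {1}): φ is true.
  4 (successors {0}): φ is true.
  5 (successors {1}): φ is false.
  6 (successors {5}): φ is true.
For instance, at 3:
  At 3: <>p is false, p is true, so <>p | p is true.
    At 3: <>p requires p at some successor in {1}.
      At 1: p is false.
    So <>p is false at 3.
Satisfying worlds: {0, 1, 2, 3, 4, 6}

6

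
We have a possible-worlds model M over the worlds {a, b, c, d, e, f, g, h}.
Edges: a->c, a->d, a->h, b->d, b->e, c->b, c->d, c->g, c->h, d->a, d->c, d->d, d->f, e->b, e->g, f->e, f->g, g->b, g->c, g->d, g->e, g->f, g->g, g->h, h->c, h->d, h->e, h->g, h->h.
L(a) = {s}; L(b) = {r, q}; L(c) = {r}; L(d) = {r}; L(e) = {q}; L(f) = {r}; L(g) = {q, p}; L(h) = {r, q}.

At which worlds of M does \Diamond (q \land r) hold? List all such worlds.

a, c, e, g, h

Recall that \Diamond ψ holds at a world iff ψ holds at some accessible world.
Let φ = \Diamond (q \land r). Evaluate φ at each world:
  a (successors {c, d, h}): φ is true.
  b (successors {d, e}): φ is false.
  c (successors {b, d, g, h}): φ is true.
  d (successors {a, c, d, f}): φ is false.
  e (successors {b, g}): φ is true.
  f (successors {e, g}): φ is false.
  g (successors {b, c, d, e, f, g, h}): φ is true.
  h (successors {c, d, e, g, h}): φ is true.
For instance, at h:
  At h: \Diamond (q \land r) requires q \land r at some successor in {c, d, e, g, h}.
    q \land r holds at h, so \Diamond (q \land r) is true at h.
Satisfying worlds: {a, c, e, g, h}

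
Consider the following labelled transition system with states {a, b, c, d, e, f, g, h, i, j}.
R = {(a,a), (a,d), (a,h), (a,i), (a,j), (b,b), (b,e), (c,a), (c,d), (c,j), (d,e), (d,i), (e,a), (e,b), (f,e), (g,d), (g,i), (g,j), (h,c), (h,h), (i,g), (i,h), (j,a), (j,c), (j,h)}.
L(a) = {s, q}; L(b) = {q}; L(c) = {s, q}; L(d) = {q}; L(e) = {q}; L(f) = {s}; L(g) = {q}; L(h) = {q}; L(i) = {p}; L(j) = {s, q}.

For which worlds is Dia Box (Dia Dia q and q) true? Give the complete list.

a, b, c, d, e, f, g, h, i, j

Let φ = Dia Box (Dia Dia q and q). Evaluate φ at each world:
  a (successors {a, d, h, i, j}): φ is true.
  b (successors {b, e}): φ is true.
  c (successors {a, d, j}): φ is true.
  d (successors {e, i}): φ is true.
  e (successors {a, b}): φ is true.
  f (successors {e}): φ is true.
  g (successors {d, i, j}): φ is true.
  h (successors {c, h}): φ is true.
  i (successors {g, h}): φ is true.
  j (successors {a, c, h}): φ is true.
For instance, at i:
  At i: Dia Box (Dia Dia q and q) requires Box (Dia Dia q and q) at some successor in {g, h}.
    Box (Dia Dia q and q) holds at h, so Dia Box (Dia Dia q and q) is true at i.
      At h: Box (Dia Dia q and q) requires Dia Dia q and q at every successor {c, h}.
        At c: Dia Dia q and q is true.
        At h: Dia Dia q and q is true.
      So Box (Dia Dia q and q) is true at h.
Satisfying worlds: {a, b, c, d, e, f, g, h, i, j}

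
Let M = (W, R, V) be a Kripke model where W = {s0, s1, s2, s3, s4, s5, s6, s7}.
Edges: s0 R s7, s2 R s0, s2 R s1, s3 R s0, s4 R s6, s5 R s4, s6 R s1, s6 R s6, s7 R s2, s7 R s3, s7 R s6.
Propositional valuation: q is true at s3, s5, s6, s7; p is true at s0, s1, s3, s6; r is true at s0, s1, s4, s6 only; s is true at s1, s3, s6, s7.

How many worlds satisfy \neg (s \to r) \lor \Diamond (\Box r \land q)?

4

Let φ = \neg (s \to r) \lor \Diamond (\Box r \land q). Evaluate φ at each world:
  s0 (successors {s7}): φ is false.
  s1 (successors ∅): φ is false.
  s2 (successors {s0, s1}): φ is false.
  s3 (successors {s0}): φ is true.
  s4 (successors {s6}): φ is true.
  s5 (successors {s4}): φ is false.
  s6 (successors {s1, s6}): φ is true.
  s7 (successors {s2, s3, s6}): φ is true.
For instance, at s7:
  At s7: \neg (s \to r) is true, \Diamond (\Box r \land q) is true, so \neg (s \to r) \lor \Diamond (\Box r \land q) is true.
    At s7: \Diamond (\Box r \land q) requires \Box r \land q at some successor in {s2, s3, s6}.
      \Box r \land q holds at s3, so \Diamond (\Box r \land q) is true at s7.
Satisfying worlds: {s3, s4, s6, s7}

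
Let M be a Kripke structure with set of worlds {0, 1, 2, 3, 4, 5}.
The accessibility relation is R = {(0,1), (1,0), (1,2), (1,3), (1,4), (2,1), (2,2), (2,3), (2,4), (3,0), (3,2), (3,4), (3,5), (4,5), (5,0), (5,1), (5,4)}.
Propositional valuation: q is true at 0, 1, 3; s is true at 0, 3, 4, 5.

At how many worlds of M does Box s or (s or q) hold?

Recall that Box ψ holds at a world iff ψ holds at every accessible world, and Dia ψ holds iff ψ holds at some accessible world.
Let φ = Box s or (s or q). Evaluate φ at each world:
  0 (successors {1}): φ is true.
  1 (successors {0, 2, 3, 4}): φ is true.
  2 (successors {1, 2, 3, 4}): φ is false.
  3 (successors {0, 2, 4, 5}): φ is true.
  4 (successors {5}): φ is true.
  5 (successors {0, 1, 4}): φ is true.
For instance, at 4:
  At 4: Box s is true, s or q is true, so Box s or (s or q) is true.
    At 4: Box s requires s at every successor {5}.
      At 5: s is true.
    So Box s is true at 4.
Satisfying worlds: {0, 1, 3, 4, 5}

5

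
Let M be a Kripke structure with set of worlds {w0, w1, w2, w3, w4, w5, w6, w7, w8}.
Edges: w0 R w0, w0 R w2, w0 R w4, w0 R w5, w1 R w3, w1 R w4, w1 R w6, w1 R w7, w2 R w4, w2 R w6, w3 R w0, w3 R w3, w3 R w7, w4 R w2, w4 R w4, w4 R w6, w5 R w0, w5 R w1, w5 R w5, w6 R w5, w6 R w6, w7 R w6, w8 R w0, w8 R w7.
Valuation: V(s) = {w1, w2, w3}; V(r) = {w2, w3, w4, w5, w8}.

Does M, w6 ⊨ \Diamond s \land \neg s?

No

At w6: \Diamond s is false, \neg s is true, so \Diamond s \land \neg s is false.
  At w6: \Diamond s requires s at some successor in {w5, w6}.
    At w5: s is false.
    At w6: s is false.
  So \Diamond s is false at w6.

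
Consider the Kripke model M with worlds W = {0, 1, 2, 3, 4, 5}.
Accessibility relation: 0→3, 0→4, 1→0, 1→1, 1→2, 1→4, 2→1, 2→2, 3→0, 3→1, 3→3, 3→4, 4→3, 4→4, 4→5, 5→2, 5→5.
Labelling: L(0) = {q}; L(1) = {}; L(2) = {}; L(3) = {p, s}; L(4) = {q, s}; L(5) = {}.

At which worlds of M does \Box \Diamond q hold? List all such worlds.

0, 3

Let φ = \Box \Diamond q. Evaluate φ at each world:
  0 (successors {3, 4}): φ is true.
  1 (successors {0, 1, 2, 4}): φ is false.
  2 (successors {1, 2}): φ is false.
  3 (successors {0, 1, 3, 4}): φ is true.
  4 (successors {3, 4, 5}): φ is false.
  5 (successors {2, 5}): φ is false.
For instance, at 5:
  At 5: \Box \Diamond q requires \Diamond q at every successor {2, 5}.
    \Diamond q fails at 2, so \Box \Diamond q is false at 5.
      At 2: \Diamond q requires q at some successor in {1, 2}.
        At 1: q is false.
        At 2: q is false.
      So \Diamond q is false at 2.
Satisfying worlds: {0, 3}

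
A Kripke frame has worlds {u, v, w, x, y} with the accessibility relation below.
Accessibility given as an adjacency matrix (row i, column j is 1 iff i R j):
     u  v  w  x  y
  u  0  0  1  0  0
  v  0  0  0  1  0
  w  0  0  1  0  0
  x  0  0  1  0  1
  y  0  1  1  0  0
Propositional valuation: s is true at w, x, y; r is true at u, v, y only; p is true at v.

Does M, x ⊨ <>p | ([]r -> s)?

Yes

At x: <>p is false, []r -> s is true, so <>p | ([]r -> s) is true.
  At x: <>p requires p at some successor in {w, y}.
    At w: p is false.
    At y: p is false.
  So <>p is false at x.
  At x: []r is false, s is true, so []r -> s is true.
    At x: []r requires r at every successor {w, y}.
      r fails at w, so []r is false at x.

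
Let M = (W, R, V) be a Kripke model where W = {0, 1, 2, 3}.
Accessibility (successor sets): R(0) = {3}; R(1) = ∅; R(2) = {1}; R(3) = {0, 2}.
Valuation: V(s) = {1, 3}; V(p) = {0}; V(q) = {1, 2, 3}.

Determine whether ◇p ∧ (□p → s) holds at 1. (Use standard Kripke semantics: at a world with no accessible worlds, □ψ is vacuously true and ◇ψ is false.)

At 1: ◇p is false, □p → s is true, so ◇p ∧ (□p → s) is false.
  At 1: no accessible worlds, so ◇p is false.
  At 1: □p is true, s is true, so □p → s is true.
    At 1: no accessible worlds, so □p holds vacuously.

No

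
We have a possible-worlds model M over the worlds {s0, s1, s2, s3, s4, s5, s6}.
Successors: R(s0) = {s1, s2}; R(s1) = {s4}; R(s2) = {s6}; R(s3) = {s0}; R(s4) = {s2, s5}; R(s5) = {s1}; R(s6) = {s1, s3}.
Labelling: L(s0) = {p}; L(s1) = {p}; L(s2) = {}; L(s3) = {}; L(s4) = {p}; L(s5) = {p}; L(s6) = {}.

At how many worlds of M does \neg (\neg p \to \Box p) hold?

2

Let φ = \neg (\neg p \to \Box p). Evaluate φ at each world:
  s0 (successors {s1, s2}): φ is false.
  s1 (successors {s4}): φ is false.
  s2 (successors {s6}): φ is true.
  s3 (successors {s0}): φ is false.
  s4 (successors {s2, s5}): φ is false.
  s5 (successors {s1}): φ is false.
  s6 (successors {s1, s3}): φ is true.
For instance, at s4:
  At s4: \neg p \to \Box p is true, so \neg (\neg p \to \Box p) is false.
    At s4: \neg p is false, \Box p is false, so \neg p \to \Box p is true.
      At s4: \Box p requires p at every successor {s2, s5}.
        p fails at s2, so \Box p is false at s4.
Satisfying worlds: {s2, s6}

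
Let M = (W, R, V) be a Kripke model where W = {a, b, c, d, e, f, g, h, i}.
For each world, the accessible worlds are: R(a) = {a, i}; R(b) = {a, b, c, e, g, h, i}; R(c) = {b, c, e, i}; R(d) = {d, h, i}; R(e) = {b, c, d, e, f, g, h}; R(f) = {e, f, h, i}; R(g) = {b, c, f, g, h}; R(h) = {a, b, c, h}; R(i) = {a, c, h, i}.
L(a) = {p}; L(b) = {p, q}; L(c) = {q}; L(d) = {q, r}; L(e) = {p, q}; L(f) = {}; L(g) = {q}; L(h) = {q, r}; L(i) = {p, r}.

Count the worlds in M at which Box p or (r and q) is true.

3

Let φ = Box p or (r and q). Evaluate φ at each world:
  a (successors {a, i}): φ is true.
  b (successors {a, b, c, e, g, h, i}): φ is false.
  c (successors {b, c, e, i}): φ is false.
  d (successors {d, h, i}): φ is true.
  e (successors {b, c, d, e, f, g, h}): φ is false.
  f (successors {e, f, h, i}): φ is false.
  g (successors {b, c, f, g, h}): φ is false.
  h (successors {a, b, c, h}): φ is true.
  i (successors {a, c, h, i}): φ is false.
For instance, at g:
  At g: Box p is false, r and q is false, so Box p or (r and q) is false.
    At g: Box p requires p at every successor {b, c, f, g, h}.
      p fails at c, so Box p is false at g.
Satisfying worlds: {a, d, h}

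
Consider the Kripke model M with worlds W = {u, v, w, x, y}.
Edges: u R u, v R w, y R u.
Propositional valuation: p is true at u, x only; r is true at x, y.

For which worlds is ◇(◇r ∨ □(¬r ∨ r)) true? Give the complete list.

u, v, y

Recall that □ψ holds at a world iff ψ holds at every accessible world, and ◇ψ holds iff ψ holds at some accessible world.
Let φ = ◇(◇r ∨ □(¬r ∨ r)). Evaluate φ at each world:
  u (successors {u}): φ is true.
  v (successors {w}): φ is true.
  w (successors ∅): φ is false.
  x (successors ∅): φ is false.
  y (successors {u}): φ is true.
For instance, at v:
  At v: ◇(◇r ∨ □(¬r ∨ r)) requires ◇r ∨ □(¬r ∨ r) at some successor in {w}.
    ◇r ∨ □(¬r ∨ r) holds at w, so ◇(◇r ∨ □(¬r ∨ r)) is true at v.
      At w: ◇r is false, □(¬r ∨ r) is true, so ◇r ∨ □(¬r ∨ r) is true.
Satisfying worlds: {u, v, y}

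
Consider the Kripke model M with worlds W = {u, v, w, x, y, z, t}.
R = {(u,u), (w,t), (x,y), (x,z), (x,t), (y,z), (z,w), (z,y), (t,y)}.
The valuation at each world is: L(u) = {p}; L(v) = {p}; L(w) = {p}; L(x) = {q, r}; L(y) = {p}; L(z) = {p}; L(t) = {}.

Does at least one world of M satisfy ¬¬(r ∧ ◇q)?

No

Recall that ◇ψ holds at a world iff ψ holds at some accessible world.
Let φ = ¬¬(r ∧ ◇q). Evaluate φ at each world:
  u (successors {u}): φ is false.
  v (successors ∅): φ is false.
  w (successors {t}): φ is false.
  x (successors {y, z, t}): φ is false.
  y (successors {z}): φ is false.
  z (successors {w, y}): φ is false.
  t (successors {y}): φ is false.
For instance, at y:
  At y: ¬(r ∧ ◇q) is true, so ¬¬(r ∧ ◇q) is false.
    At y: r ∧ ◇q is false, so ¬(r ∧ ◇q) is true.
      At y: r is false, ◇q is false, so r ∧ ◇q is false.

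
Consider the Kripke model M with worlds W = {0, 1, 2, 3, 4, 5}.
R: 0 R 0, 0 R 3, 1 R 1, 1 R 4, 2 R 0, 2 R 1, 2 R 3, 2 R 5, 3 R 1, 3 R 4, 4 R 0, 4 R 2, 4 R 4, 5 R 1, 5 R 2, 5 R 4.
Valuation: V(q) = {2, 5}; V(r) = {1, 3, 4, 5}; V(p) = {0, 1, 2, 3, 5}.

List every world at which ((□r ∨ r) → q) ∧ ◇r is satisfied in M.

0, 2, 5

Let φ = ((□r ∨ r) → q) ∧ ◇r. Evaluate φ at each world:
  0 (successors {0, 3}): φ is true.
  1 (successors {1, 4}): φ is false.
  2 (successors {0, 1, 3, 5}): φ is true.
  3 (successors {1, 4}): φ is false.
  4 (successors {0, 2, 4}): φ is false.
  5 (successors {1, 2, 4}): φ is true.
For instance, at 2:
  At 2: (□r ∨ r) → q is true, ◇r is true, so ((□r ∨ r) → q) ∧ ◇r is true.
    At 2: □r ∨ r is false, q is true, so (□r ∨ r) → q is true.
      At 2: □r is false, r is false, so □r ∨ r is false.
    At 2: ◇r requires r at some successor in {0, 1, 3, 5}.
      r holds at 1, so ◇r is true at 2.
Satisfying worlds: {0, 2, 5}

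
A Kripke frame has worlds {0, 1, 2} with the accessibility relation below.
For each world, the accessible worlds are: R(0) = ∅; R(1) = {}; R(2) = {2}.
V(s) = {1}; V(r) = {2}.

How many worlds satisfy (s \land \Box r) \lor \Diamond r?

2

Let φ = (s \land \Box r) \lor \Diamond r. Evaluate φ at each world:
  0 (successors ∅): φ is false.
  1 (successors ∅): φ is true.
  2 (successors {2}): φ is true.
For instance, at 2:
  At 2: s \land \Box r is false, \Diamond r is true, so (s \land \Box r) \lor \Diamond r is true.
    At 2: s is false, \Box r is true, so s \land \Box r is false.
      At 2: \Box r requires r at every successor {2}.
        At 2: r is true.
      So \Box r is true at 2.
    At 2: \Diamond r requires r at some successor in {2}.
      r holds at 2, so \Diamond r is true at 2.
Satisfying worlds: {1, 2}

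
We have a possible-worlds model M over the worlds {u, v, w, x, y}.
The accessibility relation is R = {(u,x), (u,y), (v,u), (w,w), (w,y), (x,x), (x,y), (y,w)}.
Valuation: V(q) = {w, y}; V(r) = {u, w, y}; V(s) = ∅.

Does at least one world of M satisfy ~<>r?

Recall that <>ψ holds at a world iff ψ holds at some accessible world.
Let φ = ~<>r. Evaluate φ at each world:
  u (successors {x, y}): φ is false.
  v (successors {u}): φ is false.
  w (successors {w, y}): φ is false.
  x (successors {x, y}): φ is false.
  y (successors {w}): φ is false.
For instance, at w:
  At w: <>r is true, so ~<>r is false.
    At w: <>r requires r at some successor in {w, y}.
      r holds at w, so <>r is true at w.

No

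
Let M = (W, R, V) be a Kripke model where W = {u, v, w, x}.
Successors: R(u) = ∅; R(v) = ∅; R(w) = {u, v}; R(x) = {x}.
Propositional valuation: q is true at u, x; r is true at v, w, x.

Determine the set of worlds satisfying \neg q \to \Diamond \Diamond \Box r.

Let φ = \neg q \to \Diamond \Diamond \Box r. Evaluate φ at each world:
  u (successors ∅): φ is true.
  v (successors ∅): φ is false.
  w (successors {u, v}): φ is false.
  x (successors {x}): φ is true.
For instance, at x:
  At x: \neg q is false, \Diamond \Diamond \Box r is true, so \neg q \to \Diamond \Diamond \Box r is true.
    At x: \Diamond \Diamond \Box r requires \Diamond \Box r at some successor in {x}.
      \Diamond \Box r holds at x, so \Diamond \Diamond \Box r is true at x.
Satisfying worlds: {u, x}

u, x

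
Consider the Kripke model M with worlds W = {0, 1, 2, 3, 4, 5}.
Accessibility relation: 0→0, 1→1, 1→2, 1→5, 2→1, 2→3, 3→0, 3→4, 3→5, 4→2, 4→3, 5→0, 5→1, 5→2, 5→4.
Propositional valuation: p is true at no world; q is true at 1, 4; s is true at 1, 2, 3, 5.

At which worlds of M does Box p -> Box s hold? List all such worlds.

0, 1, 2, 3, 4, 5

Recall that Box ψ holds at a world iff ψ holds at every accessible world, and Dia ψ holds iff ψ holds at some accessible world.
Let φ = Box p -> Box s. Evaluate φ at each world:
  0 (successors {0}): φ is true.
  1 (successors {1, 2, 5}): φ is true.
  2 (successors {1, 3}): φ is true.
  3 (successors {0, 4, 5}): φ is true.
  4 (successors {2, 3}): φ is true.
  5 (successors {0, 1, 2, 4}): φ is true.
For instance, at 5:
  At 5: Box p is false, Box s is false, so Box p -> Box s is true.
    At 5: Box p requires p at every successor {0, 1, 2, 4}.
      p fails at 0, so Box p is false at 5.
    At 5: Box s requires s at every successor {0, 1, 2, 4}.
      s fails at 0, so Box s is false at 5.
Satisfying worlds: {0, 1, 2, 3, 4, 5}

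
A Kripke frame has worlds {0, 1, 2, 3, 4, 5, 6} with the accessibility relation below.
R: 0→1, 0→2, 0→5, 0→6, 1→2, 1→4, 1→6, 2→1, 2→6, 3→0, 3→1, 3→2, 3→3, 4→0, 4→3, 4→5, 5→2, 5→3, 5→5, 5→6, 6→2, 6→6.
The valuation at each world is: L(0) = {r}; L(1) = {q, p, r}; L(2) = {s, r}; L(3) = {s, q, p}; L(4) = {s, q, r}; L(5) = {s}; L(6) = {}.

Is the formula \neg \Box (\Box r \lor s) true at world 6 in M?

At 6: \Box (\Box r \lor s) is false, so \neg \Box (\Box r \lor s) is true.
  At 6: \Box (\Box r \lor s) requires \Box r \lor s at every successor {2, 6}.
    \Box r \lor s fails at 6, so \Box (\Box r \lor s) is false at 6.
      At 6: \Box r is false, s is false, so \Box r \lor s is false.

Yes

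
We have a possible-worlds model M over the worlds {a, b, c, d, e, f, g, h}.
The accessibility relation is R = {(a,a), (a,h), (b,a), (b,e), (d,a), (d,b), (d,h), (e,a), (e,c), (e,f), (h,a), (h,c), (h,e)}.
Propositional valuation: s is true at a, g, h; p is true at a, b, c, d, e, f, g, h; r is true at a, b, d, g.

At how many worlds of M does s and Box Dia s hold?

Let φ = s and Box Dia s. Evaluate φ at each world:
  a (successors {a, h}): φ is true.
  b (successors {a, e}): φ is false.
  c (successors ∅): φ is false.
  d (successors {a, b, h}): φ is false.
  e (successors {a, c, f}): φ is false.
  f (successors ∅): φ is false.
  g (successors ∅): φ is true.
  h (successors {a, c, e}): φ is false.
For instance, at d:
  At d: s is false, Box Dia s is true, so s and Box Dia s is false.
    At d: Box Dia s requires Dia s at every successor {a, b, h}.
      At a: Dia s is true.
      At b: Dia s is true.
      At h: Dia s is true.
    So Box Dia s is true at d.
Satisfying worlds: {a, g}

2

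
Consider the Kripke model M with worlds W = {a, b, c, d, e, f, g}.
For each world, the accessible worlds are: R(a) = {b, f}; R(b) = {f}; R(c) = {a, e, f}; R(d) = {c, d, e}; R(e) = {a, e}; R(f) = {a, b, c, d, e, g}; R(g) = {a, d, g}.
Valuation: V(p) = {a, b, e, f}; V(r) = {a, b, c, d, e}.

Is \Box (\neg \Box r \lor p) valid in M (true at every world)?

Let φ = \Box (\neg \Box r \lor p). Evaluate φ at each world:
  a (successors {b, f}): φ is true.
  b (successors {f}): φ is true.
  c (successors {a, e, f}): φ is true.
  d (successors {c, d, e}): φ is false.
  e (successors {a, e}): φ is true.
  f (successors {a, b, c, d, e, g}): φ is false.
  g (successors {a, d, g}): φ is false.
Detail at d (counterexample):
  At d: \Box (\neg \Box r \lor p) requires \neg \Box r \lor p at every successor {c, d, e}.
    \neg \Box r \lor p fails at d, so \Box (\neg \Box r \lor p) is false at d.
      At d: \neg \Box r is false, p is false, so \neg \Box r \lor p is false.

No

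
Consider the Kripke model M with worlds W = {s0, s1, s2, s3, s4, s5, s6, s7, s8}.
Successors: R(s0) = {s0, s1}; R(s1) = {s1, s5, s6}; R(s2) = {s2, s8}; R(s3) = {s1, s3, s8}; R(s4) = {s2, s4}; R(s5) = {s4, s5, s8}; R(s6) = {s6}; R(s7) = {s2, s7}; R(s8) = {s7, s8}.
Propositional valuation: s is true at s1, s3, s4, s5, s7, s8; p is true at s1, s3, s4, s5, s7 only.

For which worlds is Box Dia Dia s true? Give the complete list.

Let φ = Box Dia Dia s. Evaluate φ at each world:
  s0 (successors {s0, s1}): φ is true.
  s1 (successors {s1, s5, s6}): φ is false.
  s2 (successors {s2, s8}): φ is true.
  s3 (successors {s1, s3, s8}): φ is true.
  s4 (successors {s2, s4}): φ is true.
  s5 (successors {s4, s5, s8}): φ is true.
  s6 (successors {s6}): φ is false.
  s7 (successors {s2, s7}): φ is true.
  s8 (successors {s7, s8}): φ is true.
For instance, at s3:
  At s3: Box Dia Dia s requires Dia Dia s at every successor {s1, s3, s8}.
      At s1: Dia Dia s requires Dia s at some successor in {s1, s5, s6}.
        Dia s holds at s1, so Dia Dia s is true at s1.
      At s3: Dia Dia s requires Dia s at some successor in {s1, s3, s8}.
        Dia s holds at s1, so Dia Dia s is true at s3.
      At s8: Dia Dia s requires Dia s at some successor in {s7, s8}.
        Dia s holds at s7, so Dia Dia s is true at s8.
  So Box Dia Dia s is true at s3.
Satisfying worlds: {s0, s2, s3, s4, s5, s7, s8}

s0, s2, s3, s4, s5, s7, s8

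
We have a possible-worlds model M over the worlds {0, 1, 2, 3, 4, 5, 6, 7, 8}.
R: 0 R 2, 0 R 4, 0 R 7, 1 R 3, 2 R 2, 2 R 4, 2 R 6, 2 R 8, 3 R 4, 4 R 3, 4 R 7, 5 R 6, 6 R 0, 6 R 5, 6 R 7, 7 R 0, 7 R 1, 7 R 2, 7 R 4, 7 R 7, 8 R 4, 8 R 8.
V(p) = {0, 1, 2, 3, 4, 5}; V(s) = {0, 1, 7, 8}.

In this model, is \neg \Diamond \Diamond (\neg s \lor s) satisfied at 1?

No

Recall that \Diamond ψ holds at a world iff ψ holds at some accessible world.
At 1: \Diamond \Diamond (\neg s \lor s) is true, so \neg \Diamond \Diamond (\neg s \lor s) is false.
  At 1: \Diamond \Diamond (\neg s \lor s) requires \Diamond (\neg s \lor s) at some successor in {3}.
    \Diamond (\neg s \lor s) holds at 3, so \Diamond \Diamond (\neg s \lor s) is true at 1.
      At 3: \Diamond (\neg s \lor s) requires \neg s \lor s at some successor in {4}.
        \neg s \lor s holds at 4, so \Diamond (\neg s \lor s) is true at 3.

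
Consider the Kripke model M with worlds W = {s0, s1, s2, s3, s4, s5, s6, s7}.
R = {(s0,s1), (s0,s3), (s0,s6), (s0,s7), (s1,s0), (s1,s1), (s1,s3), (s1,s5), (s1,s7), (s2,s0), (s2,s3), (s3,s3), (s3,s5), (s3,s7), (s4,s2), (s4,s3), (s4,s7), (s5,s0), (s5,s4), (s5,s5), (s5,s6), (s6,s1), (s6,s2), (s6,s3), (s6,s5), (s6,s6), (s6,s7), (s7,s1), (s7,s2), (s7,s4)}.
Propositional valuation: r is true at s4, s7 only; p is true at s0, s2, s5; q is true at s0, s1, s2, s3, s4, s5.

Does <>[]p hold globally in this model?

No

Let φ = <>[]p. Evaluate φ at each world:
  s0 (successors {s1, s3, s6, s7}): φ is false.
  s1 (successors {s0, s1, s3, s5, s7}): φ is false.
  s2 (successors {s0, s3}): φ is false.
  s3 (successors {s3, s5, s7}): φ is false.
  s4 (successors {s2, s3, s7}): φ is false.
  s5 (successors {s0, s4, s5, s6}): φ is false.
  s6 (successors {s1, s2, s3, s5, s6, s7}): φ is false.
  s7 (successors {s1, s2, s4}): φ is false.
Detail at s0 (counterexample):
  At s0: <>[]p requires []p at some successor in {s1, s3, s6, s7}.
    At s1: []p is false.
    At s3: []p is false.
    At s6: []p is false.
    At s7: []p is false.
  So <>[]p is false at s0.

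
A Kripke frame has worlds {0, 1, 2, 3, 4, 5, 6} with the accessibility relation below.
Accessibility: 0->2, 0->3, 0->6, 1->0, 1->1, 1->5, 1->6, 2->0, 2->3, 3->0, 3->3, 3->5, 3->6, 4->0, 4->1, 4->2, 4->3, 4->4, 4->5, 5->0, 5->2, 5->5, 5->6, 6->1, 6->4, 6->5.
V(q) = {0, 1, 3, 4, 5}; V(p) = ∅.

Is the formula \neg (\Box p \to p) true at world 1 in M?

No

At 1: \Box p \to p is true, so \neg (\Box p \to p) is false.
  At 1: \Box p is false, p is false, so \Box p \to p is true.
    At 1: \Box p requires p at every successor {0, 1, 5, 6}.
      p fails at 0, so \Box p is false at 1.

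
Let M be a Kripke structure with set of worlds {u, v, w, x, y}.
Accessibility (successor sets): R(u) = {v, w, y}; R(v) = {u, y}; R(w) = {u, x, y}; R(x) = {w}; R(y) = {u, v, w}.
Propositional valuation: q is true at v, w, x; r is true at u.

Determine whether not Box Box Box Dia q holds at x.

Yes

At x: Box Box Box Dia q is false, so not Box Box Box Dia q is true.
  At x: Box Box Box Dia q requires Box Box Dia q at every successor {w}.
    Box Box Dia q fails at w, so Box Box Box Dia q is false at x.
      At w: Box Box Dia q requires Box Dia q at every successor {u, x, y}.
        Box Dia q fails at u, so Box Box Dia q is false at w.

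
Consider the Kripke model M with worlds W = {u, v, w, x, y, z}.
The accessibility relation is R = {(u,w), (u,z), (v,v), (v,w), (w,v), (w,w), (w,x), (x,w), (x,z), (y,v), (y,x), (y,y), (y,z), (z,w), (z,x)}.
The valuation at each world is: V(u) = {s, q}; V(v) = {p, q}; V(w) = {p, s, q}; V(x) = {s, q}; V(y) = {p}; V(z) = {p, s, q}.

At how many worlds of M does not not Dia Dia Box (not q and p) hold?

Let φ = not not Dia Dia Box (not q and p). Evaluate φ at each world:
  u (successors {w, z}): φ is false.
  v (successors {v, w}): φ is false.
  w (successors {v, w, x}): φ is false.
  x (successors {w, z}): φ is false.
  y (successors {v, x, y, z}): φ is false.
  z (successors {w, x}): φ is false.
For instance, at z:
  At z: not Dia Dia Box (not q and p) is true, so not not Dia Dia Box (not q and p) is false.
    At z: Dia Dia Box (not q and p) is false, so not Dia Dia Box (not q and p) is true.
      At z: Dia Dia Box (not q and p) requires Dia Box (not q and p) at some successor in {w, x}.
        At w: Dia Box (not q and p) is false.
        At x: Dia Box (not q and p) is false.
      So Dia Dia Box (not q and p) is false at z.
Satisfying worlds: none.

0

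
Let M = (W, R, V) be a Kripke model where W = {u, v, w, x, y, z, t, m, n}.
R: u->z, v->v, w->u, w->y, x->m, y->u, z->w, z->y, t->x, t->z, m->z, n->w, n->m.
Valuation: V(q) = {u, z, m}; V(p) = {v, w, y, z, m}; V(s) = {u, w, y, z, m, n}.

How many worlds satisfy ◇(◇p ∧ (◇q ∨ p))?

Let φ = ◇(◇p ∧ (◇q ∨ p)). Evaluate φ at each world:
  u (successors {z}): φ is true.
  v (successors {v}): φ is true.
  w (successors {u, y}): φ is true.
  x (successors {m}): φ is true.
  y (successors {u}): φ is true.
  z (successors {w, y}): φ is true.
  t (successors {x, z}): φ is true.
  m (successors {z}): φ is true.
  n (successors {w, m}): φ is true.
For instance, at y:
  At y: ◇(◇p ∧ (◇q ∨ p)) requires ◇p ∧ (◇q ∨ p) at some successor in {u}.
    ◇p ∧ (◇q ∨ p) holds at u, so ◇(◇p ∧ (◇q ∨ p)) is true at y.
      At u: ◇p is true, ◇q ∨ p is true, so ◇p ∧ (◇q ∨ p) is true.
Satisfying worlds: {u, v, w, x, y, z, t, m, n}

9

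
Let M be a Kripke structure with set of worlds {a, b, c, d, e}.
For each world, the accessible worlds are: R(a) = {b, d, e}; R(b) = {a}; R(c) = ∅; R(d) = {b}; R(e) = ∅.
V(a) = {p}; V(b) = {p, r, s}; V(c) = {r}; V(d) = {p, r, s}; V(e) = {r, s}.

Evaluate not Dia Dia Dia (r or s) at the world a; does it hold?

No

Recall that Dia ψ holds at a world iff ψ holds at some accessible world.
At a: Dia Dia Dia (r or s) is true, so not Dia Dia Dia (r or s) is false.
  At a: Dia Dia Dia (r or s) requires Dia Dia (r or s) at some successor in {b, d, e}.
    Dia Dia (r or s) holds at b, so Dia Dia Dia (r or s) is true at a.
      At b: Dia Dia (r or s) requires Dia (r or s) at some successor in {a}.
        Dia (r or s) holds at a, so Dia Dia (r or s) is true at b.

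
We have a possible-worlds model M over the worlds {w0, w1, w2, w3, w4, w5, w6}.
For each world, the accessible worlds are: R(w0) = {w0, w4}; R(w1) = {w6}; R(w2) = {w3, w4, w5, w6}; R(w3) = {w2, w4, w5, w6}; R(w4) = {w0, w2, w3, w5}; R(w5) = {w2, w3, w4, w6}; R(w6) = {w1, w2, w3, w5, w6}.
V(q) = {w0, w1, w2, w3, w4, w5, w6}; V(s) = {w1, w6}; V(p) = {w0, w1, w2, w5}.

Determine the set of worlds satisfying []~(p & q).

Let φ = []~(p & q). Evaluate φ at each world:
  w0 (successors {w0, w4}): φ is false.
  w1 (successors {w6}): φ is true.
  w2 (successors {w3, w4, w5, w6}): φ is false.
  w3 (successors {w2, w4, w5, w6}): φ is false.
  w4 (successors {w0, w2, w3, w5}): φ is false.
  w5 (successors {w2, w3, w4, w6}): φ is false.
  w6 (successors {w1, w2, w3, w5, w6}): φ is false.
For instance, at w5:
  At w5: []~(p & q) requires ~(p & q) at every successor {w2, w3, w4, w6}.
    ~(p & q) fails at w2, so []~(p & q) is false at w5.
Satisfying worlds: {w1}

w1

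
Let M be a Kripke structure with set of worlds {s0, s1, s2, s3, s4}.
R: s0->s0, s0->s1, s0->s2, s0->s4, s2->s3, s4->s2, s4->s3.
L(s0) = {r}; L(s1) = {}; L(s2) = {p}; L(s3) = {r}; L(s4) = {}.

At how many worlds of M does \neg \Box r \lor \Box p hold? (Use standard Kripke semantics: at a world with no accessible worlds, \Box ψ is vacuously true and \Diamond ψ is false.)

Recall that \Box ψ holds at a world iff ψ holds at every accessible world, and \Diamond ψ holds iff ψ holds at some accessible world.
Let φ = \neg \Box r \lor \Box p. Evaluate φ at each world:
  s0 (successors {s0, s1, s2, s4}): φ is true.
  s1 (successors ∅): φ is true.
  s2 (successors {s3}): φ is false.
  s3 (successors ∅): φ is true.
  s4 (successors {s2, s3}): φ is true.
For instance, at s2:
  At s2: \neg \Box r is false, \Box p is false, so \neg \Box r \lor \Box p is false.
    At s2: \Box r is true, so \neg \Box r is false.
      At s2: \Box r requires r at every successor {s3}.
        At s3: r is true.
      So \Box r is true at s2.
    At s2: \Box p requires p at every successor {s3}.
      p fails at s3, so \Box p is false at s2.
Satisfying worlds: {s0, s1, s3, s4}

4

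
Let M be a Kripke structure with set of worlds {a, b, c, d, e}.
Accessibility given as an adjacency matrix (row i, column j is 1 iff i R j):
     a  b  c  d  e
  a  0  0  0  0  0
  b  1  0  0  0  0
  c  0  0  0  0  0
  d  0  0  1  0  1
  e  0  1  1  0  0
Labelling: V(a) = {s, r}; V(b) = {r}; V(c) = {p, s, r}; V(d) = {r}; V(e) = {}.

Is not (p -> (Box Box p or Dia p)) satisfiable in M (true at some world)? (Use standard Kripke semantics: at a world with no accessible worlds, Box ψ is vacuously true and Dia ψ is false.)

Let φ = not (p -> (Box Box p or Dia p)). Evaluate φ at each world:
  a (successors ∅): φ is false.
  b (successors {a}): φ is false.
  c (successors ∅): φ is false.
  d (successors {c, e}): φ is false.
  e (successors {b, c}): φ is false.
For instance, at e:
  At e: p -> (Box Box p or Dia p) is true, so not (p -> (Box Box p or Dia p)) is false.
    At e: p is false, Box Box p or Dia p is true, so p -> (Box Box p or Dia p) is true.
      At e: Box Box p is false, Dia p is true, so Box Box p or Dia p is true.

No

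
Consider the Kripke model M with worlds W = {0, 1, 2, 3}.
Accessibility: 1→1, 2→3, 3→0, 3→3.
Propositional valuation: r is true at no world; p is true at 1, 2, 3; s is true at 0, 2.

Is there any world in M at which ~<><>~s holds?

Let φ = ~<><>~s. Evaluate φ at each world:
  0 (successors ∅): φ is true.
  1 (successors {1}): φ is false.
  2 (successors {3}): φ is false.
  3 (successors {0, 3}): φ is false.
Detail at 0 (witness):
  At 0: <><>~s is false, so ~<><>~s is true.
    At 0: no accessible worlds, so <><>~s is false.

Yes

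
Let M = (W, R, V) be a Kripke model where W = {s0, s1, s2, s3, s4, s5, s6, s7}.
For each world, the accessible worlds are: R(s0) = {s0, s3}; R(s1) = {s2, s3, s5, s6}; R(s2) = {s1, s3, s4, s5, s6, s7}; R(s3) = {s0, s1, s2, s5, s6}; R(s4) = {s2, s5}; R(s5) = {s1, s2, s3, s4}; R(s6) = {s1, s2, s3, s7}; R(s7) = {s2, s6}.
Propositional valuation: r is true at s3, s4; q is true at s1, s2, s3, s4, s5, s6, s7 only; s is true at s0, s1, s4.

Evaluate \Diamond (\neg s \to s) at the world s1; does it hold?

At s1: \Diamond (\neg s \to s) requires \neg s \to s at some successor in {s2, s3, s5, s6}.
  At s2: \neg s \to s is false.
  At s3: \neg s \to s is false.
  At s5: \neg s \to s is false.
  At s6: \neg s \to s is false.
So \Diamond (\neg s \to s) is false at s1.

No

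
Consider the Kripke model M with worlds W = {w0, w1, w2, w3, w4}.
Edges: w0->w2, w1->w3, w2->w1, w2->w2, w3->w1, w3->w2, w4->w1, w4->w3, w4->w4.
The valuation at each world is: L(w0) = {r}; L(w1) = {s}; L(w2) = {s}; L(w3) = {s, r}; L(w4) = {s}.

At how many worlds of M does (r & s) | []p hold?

1

Let φ = (r & s) | []p. Evaluate φ at each world:
  w0 (successors {w2}): φ is false.
  w1 (successors {w3}): φ is false.
  w2 (successors {w1, w2}): φ is false.
  w3 (successors {w1, w2}): φ is true.
  w4 (successors {w1, w3, w4}): φ is false.
For instance, at w0:
  At w0: r & s is false, []p is false, so (r & s) | []p is false.
    At w0: []p requires p at every successor {w2}.
      p fails at w2, so []p is false at w0.
Satisfying worlds: {w3}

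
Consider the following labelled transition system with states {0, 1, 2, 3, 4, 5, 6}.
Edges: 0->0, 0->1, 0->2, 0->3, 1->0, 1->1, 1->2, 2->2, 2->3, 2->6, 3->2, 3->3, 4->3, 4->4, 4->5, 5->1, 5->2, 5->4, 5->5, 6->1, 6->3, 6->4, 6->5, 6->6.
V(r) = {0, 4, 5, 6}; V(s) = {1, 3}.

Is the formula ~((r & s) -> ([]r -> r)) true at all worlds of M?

No

Let φ = ~((r & s) -> ([]r -> r)). Evaluate φ at each world:
  0 (successors {0, 1, 2, 3}): φ is false.
  1 (successors {0, 1, 2}): φ is false.
  2 (successors {2, 3, 6}): φ is false.
  3 (successors {2, 3}): φ is false.
  4 (successors {3, 4, 5}): φ is false.
  5 (successors {1, 2, 4, 5}): φ is false.
  6 (successors {1, 3, 4, 5, 6}): φ is false.
Detail at 0 (counterexample):
  At 0: (r & s) -> ([]r -> r) is true, so ~((r & s) -> ([]r -> r)) is false.
    At 0: r & s is false, []r -> r is true, so (r & s) -> ([]r -> r) is true.
      At 0: []r is false, r is true, so []r -> r is true.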